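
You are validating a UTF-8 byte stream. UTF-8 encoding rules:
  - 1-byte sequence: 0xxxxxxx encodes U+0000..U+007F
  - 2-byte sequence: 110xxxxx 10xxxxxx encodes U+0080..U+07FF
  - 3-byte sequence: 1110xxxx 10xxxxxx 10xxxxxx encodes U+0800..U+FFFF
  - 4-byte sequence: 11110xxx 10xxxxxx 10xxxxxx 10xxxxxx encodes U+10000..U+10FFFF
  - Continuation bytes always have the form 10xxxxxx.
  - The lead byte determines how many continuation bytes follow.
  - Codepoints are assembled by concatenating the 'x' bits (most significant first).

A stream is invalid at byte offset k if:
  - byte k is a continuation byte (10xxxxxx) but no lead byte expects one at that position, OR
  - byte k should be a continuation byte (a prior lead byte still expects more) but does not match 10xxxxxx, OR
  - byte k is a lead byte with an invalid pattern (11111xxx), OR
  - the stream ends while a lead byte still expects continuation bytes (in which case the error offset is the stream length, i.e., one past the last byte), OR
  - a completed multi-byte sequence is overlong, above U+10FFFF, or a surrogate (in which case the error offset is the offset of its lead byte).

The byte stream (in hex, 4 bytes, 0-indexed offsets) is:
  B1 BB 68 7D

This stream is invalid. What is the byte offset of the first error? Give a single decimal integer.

Answer: 0

Derivation:
Byte[0]=B1: INVALID lead byte (not 0xxx/110x/1110/11110)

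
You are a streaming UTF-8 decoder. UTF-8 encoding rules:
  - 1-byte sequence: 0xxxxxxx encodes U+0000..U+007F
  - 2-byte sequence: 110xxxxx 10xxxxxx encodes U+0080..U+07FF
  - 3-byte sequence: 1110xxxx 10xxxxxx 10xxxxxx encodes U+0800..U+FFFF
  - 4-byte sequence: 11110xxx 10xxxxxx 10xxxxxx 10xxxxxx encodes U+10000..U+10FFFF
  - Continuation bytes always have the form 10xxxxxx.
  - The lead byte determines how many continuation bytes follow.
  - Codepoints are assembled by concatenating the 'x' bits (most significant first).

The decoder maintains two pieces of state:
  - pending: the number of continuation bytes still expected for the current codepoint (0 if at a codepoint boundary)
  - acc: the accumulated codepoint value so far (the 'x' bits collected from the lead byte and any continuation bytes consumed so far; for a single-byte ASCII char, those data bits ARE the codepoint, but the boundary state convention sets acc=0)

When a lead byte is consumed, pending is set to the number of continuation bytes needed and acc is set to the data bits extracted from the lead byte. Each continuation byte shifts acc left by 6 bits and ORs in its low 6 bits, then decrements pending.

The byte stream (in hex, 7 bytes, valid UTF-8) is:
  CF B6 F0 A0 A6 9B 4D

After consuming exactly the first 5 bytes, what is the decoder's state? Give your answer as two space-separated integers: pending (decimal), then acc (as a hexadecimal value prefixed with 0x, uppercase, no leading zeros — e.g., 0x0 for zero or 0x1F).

Answer: 1 0x826

Derivation:
Byte[0]=CF: 2-byte lead. pending=1, acc=0xF
Byte[1]=B6: continuation. acc=(acc<<6)|0x36=0x3F6, pending=0
Byte[2]=F0: 4-byte lead. pending=3, acc=0x0
Byte[3]=A0: continuation. acc=(acc<<6)|0x20=0x20, pending=2
Byte[4]=A6: continuation. acc=(acc<<6)|0x26=0x826, pending=1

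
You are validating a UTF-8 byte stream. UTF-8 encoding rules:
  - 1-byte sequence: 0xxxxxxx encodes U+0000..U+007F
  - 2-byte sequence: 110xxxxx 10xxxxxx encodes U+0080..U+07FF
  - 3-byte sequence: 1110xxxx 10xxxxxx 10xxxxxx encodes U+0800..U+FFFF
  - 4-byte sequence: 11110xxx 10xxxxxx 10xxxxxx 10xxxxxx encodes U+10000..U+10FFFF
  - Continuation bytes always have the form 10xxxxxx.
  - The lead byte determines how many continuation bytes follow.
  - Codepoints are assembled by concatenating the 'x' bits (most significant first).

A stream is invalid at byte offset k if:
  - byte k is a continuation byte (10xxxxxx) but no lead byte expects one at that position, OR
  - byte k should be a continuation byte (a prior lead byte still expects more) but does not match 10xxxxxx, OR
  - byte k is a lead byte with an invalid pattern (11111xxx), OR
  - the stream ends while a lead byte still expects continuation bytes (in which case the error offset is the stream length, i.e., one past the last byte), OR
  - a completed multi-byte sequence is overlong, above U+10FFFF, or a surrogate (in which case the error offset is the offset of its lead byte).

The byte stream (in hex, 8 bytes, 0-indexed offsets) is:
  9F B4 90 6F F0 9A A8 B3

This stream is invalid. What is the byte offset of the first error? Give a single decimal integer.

Answer: 0

Derivation:
Byte[0]=9F: INVALID lead byte (not 0xxx/110x/1110/11110)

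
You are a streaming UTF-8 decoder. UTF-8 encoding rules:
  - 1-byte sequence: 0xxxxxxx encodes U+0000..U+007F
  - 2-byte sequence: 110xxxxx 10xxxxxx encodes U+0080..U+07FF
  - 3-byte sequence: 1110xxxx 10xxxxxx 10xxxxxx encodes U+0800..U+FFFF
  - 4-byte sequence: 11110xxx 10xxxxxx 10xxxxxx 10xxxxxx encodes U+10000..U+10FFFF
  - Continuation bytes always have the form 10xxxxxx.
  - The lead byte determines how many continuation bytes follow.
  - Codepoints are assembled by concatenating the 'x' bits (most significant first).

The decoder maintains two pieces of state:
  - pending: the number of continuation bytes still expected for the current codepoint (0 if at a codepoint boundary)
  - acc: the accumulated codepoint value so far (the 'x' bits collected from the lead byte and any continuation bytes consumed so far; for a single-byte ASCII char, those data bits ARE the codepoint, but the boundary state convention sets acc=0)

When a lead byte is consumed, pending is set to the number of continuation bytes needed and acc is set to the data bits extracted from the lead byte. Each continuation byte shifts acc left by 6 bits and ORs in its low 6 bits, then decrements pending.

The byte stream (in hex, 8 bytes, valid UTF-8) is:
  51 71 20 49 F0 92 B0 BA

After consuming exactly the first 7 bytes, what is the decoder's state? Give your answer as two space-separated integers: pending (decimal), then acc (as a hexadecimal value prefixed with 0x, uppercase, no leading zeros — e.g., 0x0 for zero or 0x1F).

Answer: 1 0x4B0

Derivation:
Byte[0]=51: 1-byte. pending=0, acc=0x0
Byte[1]=71: 1-byte. pending=0, acc=0x0
Byte[2]=20: 1-byte. pending=0, acc=0x0
Byte[3]=49: 1-byte. pending=0, acc=0x0
Byte[4]=F0: 4-byte lead. pending=3, acc=0x0
Byte[5]=92: continuation. acc=(acc<<6)|0x12=0x12, pending=2
Byte[6]=B0: continuation. acc=(acc<<6)|0x30=0x4B0, pending=1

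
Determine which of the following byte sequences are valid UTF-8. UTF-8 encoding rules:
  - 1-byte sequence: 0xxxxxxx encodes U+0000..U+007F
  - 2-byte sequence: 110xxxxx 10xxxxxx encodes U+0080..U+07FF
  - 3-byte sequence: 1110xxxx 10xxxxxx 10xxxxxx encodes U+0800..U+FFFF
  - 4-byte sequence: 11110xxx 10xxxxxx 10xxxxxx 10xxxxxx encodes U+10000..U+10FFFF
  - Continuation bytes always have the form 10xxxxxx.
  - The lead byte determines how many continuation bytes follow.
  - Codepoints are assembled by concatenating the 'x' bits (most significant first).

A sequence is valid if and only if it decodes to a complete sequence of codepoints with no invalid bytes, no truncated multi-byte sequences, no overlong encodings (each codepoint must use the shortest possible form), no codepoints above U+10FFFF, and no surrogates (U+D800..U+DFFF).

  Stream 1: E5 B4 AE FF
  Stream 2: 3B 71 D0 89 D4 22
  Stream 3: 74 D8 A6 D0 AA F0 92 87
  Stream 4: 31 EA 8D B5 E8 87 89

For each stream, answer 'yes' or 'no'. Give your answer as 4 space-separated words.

Answer: no no no yes

Derivation:
Stream 1: error at byte offset 3. INVALID
Stream 2: error at byte offset 5. INVALID
Stream 3: error at byte offset 8. INVALID
Stream 4: decodes cleanly. VALID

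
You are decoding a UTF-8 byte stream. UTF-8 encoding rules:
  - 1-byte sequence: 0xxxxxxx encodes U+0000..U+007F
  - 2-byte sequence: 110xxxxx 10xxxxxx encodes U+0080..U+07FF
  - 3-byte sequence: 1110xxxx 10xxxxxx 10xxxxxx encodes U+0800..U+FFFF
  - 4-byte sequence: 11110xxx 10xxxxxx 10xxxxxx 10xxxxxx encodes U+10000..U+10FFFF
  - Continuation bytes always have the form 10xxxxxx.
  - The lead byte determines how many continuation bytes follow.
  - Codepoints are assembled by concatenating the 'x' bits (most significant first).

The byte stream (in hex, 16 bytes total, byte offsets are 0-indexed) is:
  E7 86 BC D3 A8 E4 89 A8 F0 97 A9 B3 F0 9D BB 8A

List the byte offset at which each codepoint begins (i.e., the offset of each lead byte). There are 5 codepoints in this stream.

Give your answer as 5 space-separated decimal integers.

Byte[0]=E7: 3-byte lead, need 2 cont bytes. acc=0x7
Byte[1]=86: continuation. acc=(acc<<6)|0x06=0x1C6
Byte[2]=BC: continuation. acc=(acc<<6)|0x3C=0x71BC
Completed: cp=U+71BC (starts at byte 0)
Byte[3]=D3: 2-byte lead, need 1 cont bytes. acc=0x13
Byte[4]=A8: continuation. acc=(acc<<6)|0x28=0x4E8
Completed: cp=U+04E8 (starts at byte 3)
Byte[5]=E4: 3-byte lead, need 2 cont bytes. acc=0x4
Byte[6]=89: continuation. acc=(acc<<6)|0x09=0x109
Byte[7]=A8: continuation. acc=(acc<<6)|0x28=0x4268
Completed: cp=U+4268 (starts at byte 5)
Byte[8]=F0: 4-byte lead, need 3 cont bytes. acc=0x0
Byte[9]=97: continuation. acc=(acc<<6)|0x17=0x17
Byte[10]=A9: continuation. acc=(acc<<6)|0x29=0x5E9
Byte[11]=B3: continuation. acc=(acc<<6)|0x33=0x17A73
Completed: cp=U+17A73 (starts at byte 8)
Byte[12]=F0: 4-byte lead, need 3 cont bytes. acc=0x0
Byte[13]=9D: continuation. acc=(acc<<6)|0x1D=0x1D
Byte[14]=BB: continuation. acc=(acc<<6)|0x3B=0x77B
Byte[15]=8A: continuation. acc=(acc<<6)|0x0A=0x1DECA
Completed: cp=U+1DECA (starts at byte 12)

Answer: 0 3 5 8 12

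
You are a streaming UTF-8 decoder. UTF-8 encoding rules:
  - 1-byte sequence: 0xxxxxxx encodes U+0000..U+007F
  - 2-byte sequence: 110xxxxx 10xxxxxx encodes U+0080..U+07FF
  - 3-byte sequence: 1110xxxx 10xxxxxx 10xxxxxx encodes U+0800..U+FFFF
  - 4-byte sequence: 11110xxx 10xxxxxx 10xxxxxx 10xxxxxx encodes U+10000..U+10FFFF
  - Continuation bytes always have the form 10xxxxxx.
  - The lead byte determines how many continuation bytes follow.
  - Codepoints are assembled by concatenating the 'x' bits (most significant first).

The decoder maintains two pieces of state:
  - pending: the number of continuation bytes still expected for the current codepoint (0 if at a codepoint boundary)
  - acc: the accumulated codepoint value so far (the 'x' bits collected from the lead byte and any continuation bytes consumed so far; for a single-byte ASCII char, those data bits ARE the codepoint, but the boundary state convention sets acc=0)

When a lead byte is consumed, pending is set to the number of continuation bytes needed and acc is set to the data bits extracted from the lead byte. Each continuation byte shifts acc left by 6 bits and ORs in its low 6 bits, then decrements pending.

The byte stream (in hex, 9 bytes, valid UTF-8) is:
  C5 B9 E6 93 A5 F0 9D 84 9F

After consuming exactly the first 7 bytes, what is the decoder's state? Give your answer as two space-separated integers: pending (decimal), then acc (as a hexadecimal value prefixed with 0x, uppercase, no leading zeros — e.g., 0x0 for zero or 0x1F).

Answer: 2 0x1D

Derivation:
Byte[0]=C5: 2-byte lead. pending=1, acc=0x5
Byte[1]=B9: continuation. acc=(acc<<6)|0x39=0x179, pending=0
Byte[2]=E6: 3-byte lead. pending=2, acc=0x6
Byte[3]=93: continuation. acc=(acc<<6)|0x13=0x193, pending=1
Byte[4]=A5: continuation. acc=(acc<<6)|0x25=0x64E5, pending=0
Byte[5]=F0: 4-byte lead. pending=3, acc=0x0
Byte[6]=9D: continuation. acc=(acc<<6)|0x1D=0x1D, pending=2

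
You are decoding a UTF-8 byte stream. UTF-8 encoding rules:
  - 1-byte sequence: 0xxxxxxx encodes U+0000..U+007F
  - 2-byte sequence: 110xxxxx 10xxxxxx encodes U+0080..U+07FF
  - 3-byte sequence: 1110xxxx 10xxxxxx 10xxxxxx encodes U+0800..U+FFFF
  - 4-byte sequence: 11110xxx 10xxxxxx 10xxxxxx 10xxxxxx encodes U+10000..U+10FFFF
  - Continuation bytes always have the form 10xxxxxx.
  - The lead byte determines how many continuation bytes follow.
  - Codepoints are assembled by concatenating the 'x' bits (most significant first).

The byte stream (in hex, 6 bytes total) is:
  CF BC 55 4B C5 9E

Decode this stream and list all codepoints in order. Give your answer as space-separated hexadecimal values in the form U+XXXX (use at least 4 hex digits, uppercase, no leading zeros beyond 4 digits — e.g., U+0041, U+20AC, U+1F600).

Answer: U+03FC U+0055 U+004B U+015E

Derivation:
Byte[0]=CF: 2-byte lead, need 1 cont bytes. acc=0xF
Byte[1]=BC: continuation. acc=(acc<<6)|0x3C=0x3FC
Completed: cp=U+03FC (starts at byte 0)
Byte[2]=55: 1-byte ASCII. cp=U+0055
Byte[3]=4B: 1-byte ASCII. cp=U+004B
Byte[4]=C5: 2-byte lead, need 1 cont bytes. acc=0x5
Byte[5]=9E: continuation. acc=(acc<<6)|0x1E=0x15E
Completed: cp=U+015E (starts at byte 4)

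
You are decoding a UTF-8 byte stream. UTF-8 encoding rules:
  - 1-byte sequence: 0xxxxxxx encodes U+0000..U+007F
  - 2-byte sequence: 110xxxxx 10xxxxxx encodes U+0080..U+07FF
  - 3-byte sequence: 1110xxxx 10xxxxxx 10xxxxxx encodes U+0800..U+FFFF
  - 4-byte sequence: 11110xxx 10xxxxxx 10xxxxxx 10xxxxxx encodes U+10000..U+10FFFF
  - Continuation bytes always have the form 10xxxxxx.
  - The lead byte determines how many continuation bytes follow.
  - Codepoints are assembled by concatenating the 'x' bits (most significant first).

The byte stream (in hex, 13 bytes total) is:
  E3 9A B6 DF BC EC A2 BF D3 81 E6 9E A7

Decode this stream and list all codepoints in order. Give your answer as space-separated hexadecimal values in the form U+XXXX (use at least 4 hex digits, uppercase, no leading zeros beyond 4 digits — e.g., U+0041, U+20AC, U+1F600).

Byte[0]=E3: 3-byte lead, need 2 cont bytes. acc=0x3
Byte[1]=9A: continuation. acc=(acc<<6)|0x1A=0xDA
Byte[2]=B6: continuation. acc=(acc<<6)|0x36=0x36B6
Completed: cp=U+36B6 (starts at byte 0)
Byte[3]=DF: 2-byte lead, need 1 cont bytes. acc=0x1F
Byte[4]=BC: continuation. acc=(acc<<6)|0x3C=0x7FC
Completed: cp=U+07FC (starts at byte 3)
Byte[5]=EC: 3-byte lead, need 2 cont bytes. acc=0xC
Byte[6]=A2: continuation. acc=(acc<<6)|0x22=0x322
Byte[7]=BF: continuation. acc=(acc<<6)|0x3F=0xC8BF
Completed: cp=U+C8BF (starts at byte 5)
Byte[8]=D3: 2-byte lead, need 1 cont bytes. acc=0x13
Byte[9]=81: continuation. acc=(acc<<6)|0x01=0x4C1
Completed: cp=U+04C1 (starts at byte 8)
Byte[10]=E6: 3-byte lead, need 2 cont bytes. acc=0x6
Byte[11]=9E: continuation. acc=(acc<<6)|0x1E=0x19E
Byte[12]=A7: continuation. acc=(acc<<6)|0x27=0x67A7
Completed: cp=U+67A7 (starts at byte 10)

Answer: U+36B6 U+07FC U+C8BF U+04C1 U+67A7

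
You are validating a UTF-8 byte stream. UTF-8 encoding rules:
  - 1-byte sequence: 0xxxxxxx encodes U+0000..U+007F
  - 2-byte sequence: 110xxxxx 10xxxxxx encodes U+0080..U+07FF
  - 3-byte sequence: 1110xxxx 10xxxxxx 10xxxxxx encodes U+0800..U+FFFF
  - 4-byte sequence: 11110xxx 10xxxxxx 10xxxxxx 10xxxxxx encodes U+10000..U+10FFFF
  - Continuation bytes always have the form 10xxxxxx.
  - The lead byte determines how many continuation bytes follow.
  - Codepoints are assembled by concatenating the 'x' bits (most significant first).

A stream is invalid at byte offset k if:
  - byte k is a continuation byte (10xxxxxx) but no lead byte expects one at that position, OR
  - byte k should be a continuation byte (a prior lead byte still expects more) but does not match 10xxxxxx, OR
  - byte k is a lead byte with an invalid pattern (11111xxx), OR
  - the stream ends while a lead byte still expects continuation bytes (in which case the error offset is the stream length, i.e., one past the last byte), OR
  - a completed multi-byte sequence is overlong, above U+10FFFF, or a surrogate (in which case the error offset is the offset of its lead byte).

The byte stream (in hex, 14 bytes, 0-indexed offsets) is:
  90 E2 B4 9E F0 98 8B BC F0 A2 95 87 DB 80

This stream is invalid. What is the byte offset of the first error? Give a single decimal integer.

Answer: 0

Derivation:
Byte[0]=90: INVALID lead byte (not 0xxx/110x/1110/11110)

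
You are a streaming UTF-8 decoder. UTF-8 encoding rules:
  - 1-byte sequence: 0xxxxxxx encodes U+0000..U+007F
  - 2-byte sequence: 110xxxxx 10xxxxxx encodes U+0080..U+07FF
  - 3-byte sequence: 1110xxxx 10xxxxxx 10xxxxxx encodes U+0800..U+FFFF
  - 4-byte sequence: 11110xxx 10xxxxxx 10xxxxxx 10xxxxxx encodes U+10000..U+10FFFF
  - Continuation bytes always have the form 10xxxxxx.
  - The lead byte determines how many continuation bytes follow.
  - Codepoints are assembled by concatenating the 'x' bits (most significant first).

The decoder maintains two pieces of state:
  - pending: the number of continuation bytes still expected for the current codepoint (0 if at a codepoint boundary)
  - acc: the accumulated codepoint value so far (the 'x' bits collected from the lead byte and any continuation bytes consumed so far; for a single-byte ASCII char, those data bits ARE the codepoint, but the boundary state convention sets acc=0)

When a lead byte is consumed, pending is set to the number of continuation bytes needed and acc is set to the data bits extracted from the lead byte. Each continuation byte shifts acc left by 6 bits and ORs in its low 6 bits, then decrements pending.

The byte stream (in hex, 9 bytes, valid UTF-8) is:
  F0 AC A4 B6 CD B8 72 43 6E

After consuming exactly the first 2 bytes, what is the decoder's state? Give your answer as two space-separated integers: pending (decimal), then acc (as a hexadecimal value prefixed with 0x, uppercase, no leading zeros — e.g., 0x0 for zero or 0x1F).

Answer: 2 0x2C

Derivation:
Byte[0]=F0: 4-byte lead. pending=3, acc=0x0
Byte[1]=AC: continuation. acc=(acc<<6)|0x2C=0x2C, pending=2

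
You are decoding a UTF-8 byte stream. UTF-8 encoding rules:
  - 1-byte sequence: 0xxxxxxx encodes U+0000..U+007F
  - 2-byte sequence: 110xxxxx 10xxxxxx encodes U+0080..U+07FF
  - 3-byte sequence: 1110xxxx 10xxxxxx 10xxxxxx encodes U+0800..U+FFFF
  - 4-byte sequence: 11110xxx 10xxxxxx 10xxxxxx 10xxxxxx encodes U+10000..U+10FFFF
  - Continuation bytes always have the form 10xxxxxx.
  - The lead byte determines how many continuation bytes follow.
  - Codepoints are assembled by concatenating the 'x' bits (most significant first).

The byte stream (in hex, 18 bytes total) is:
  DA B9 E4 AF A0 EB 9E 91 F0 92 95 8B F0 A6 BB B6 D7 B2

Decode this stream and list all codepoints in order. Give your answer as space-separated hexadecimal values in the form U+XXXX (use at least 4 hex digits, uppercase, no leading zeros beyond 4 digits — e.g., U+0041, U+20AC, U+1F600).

Answer: U+06B9 U+4BE0 U+B791 U+1254B U+26EF6 U+05F2

Derivation:
Byte[0]=DA: 2-byte lead, need 1 cont bytes. acc=0x1A
Byte[1]=B9: continuation. acc=(acc<<6)|0x39=0x6B9
Completed: cp=U+06B9 (starts at byte 0)
Byte[2]=E4: 3-byte lead, need 2 cont bytes. acc=0x4
Byte[3]=AF: continuation. acc=(acc<<6)|0x2F=0x12F
Byte[4]=A0: continuation. acc=(acc<<6)|0x20=0x4BE0
Completed: cp=U+4BE0 (starts at byte 2)
Byte[5]=EB: 3-byte lead, need 2 cont bytes. acc=0xB
Byte[6]=9E: continuation. acc=(acc<<6)|0x1E=0x2DE
Byte[7]=91: continuation. acc=(acc<<6)|0x11=0xB791
Completed: cp=U+B791 (starts at byte 5)
Byte[8]=F0: 4-byte lead, need 3 cont bytes. acc=0x0
Byte[9]=92: continuation. acc=(acc<<6)|0x12=0x12
Byte[10]=95: continuation. acc=(acc<<6)|0x15=0x495
Byte[11]=8B: continuation. acc=(acc<<6)|0x0B=0x1254B
Completed: cp=U+1254B (starts at byte 8)
Byte[12]=F0: 4-byte lead, need 3 cont bytes. acc=0x0
Byte[13]=A6: continuation. acc=(acc<<6)|0x26=0x26
Byte[14]=BB: continuation. acc=(acc<<6)|0x3B=0x9BB
Byte[15]=B6: continuation. acc=(acc<<6)|0x36=0x26EF6
Completed: cp=U+26EF6 (starts at byte 12)
Byte[16]=D7: 2-byte lead, need 1 cont bytes. acc=0x17
Byte[17]=B2: continuation. acc=(acc<<6)|0x32=0x5F2
Completed: cp=U+05F2 (starts at byte 16)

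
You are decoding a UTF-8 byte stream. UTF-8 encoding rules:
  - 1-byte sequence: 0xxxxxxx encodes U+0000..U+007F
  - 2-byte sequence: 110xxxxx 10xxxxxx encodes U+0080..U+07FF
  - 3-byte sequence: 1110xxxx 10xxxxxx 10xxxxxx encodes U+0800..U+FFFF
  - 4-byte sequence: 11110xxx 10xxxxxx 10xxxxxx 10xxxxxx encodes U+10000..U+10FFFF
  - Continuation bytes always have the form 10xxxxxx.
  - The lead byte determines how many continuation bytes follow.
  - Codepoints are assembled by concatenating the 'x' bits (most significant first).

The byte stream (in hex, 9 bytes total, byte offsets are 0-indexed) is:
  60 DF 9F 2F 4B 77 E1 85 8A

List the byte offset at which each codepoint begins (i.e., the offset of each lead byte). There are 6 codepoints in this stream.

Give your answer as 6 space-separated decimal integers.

Byte[0]=60: 1-byte ASCII. cp=U+0060
Byte[1]=DF: 2-byte lead, need 1 cont bytes. acc=0x1F
Byte[2]=9F: continuation. acc=(acc<<6)|0x1F=0x7DF
Completed: cp=U+07DF (starts at byte 1)
Byte[3]=2F: 1-byte ASCII. cp=U+002F
Byte[4]=4B: 1-byte ASCII. cp=U+004B
Byte[5]=77: 1-byte ASCII. cp=U+0077
Byte[6]=E1: 3-byte lead, need 2 cont bytes. acc=0x1
Byte[7]=85: continuation. acc=(acc<<6)|0x05=0x45
Byte[8]=8A: continuation. acc=(acc<<6)|0x0A=0x114A
Completed: cp=U+114A (starts at byte 6)

Answer: 0 1 3 4 5 6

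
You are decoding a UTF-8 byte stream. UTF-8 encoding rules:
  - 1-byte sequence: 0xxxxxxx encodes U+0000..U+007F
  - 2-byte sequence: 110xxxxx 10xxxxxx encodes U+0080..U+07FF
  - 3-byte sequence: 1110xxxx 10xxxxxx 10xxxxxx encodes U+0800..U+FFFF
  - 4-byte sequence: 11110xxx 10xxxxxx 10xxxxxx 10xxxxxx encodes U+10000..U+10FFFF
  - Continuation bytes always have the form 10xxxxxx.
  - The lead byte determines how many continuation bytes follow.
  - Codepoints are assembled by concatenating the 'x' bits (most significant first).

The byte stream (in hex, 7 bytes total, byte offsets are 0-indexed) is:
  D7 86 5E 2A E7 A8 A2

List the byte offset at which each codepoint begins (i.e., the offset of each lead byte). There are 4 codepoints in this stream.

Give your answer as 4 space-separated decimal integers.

Answer: 0 2 3 4

Derivation:
Byte[0]=D7: 2-byte lead, need 1 cont bytes. acc=0x17
Byte[1]=86: continuation. acc=(acc<<6)|0x06=0x5C6
Completed: cp=U+05C6 (starts at byte 0)
Byte[2]=5E: 1-byte ASCII. cp=U+005E
Byte[3]=2A: 1-byte ASCII. cp=U+002A
Byte[4]=E7: 3-byte lead, need 2 cont bytes. acc=0x7
Byte[5]=A8: continuation. acc=(acc<<6)|0x28=0x1E8
Byte[6]=A2: continuation. acc=(acc<<6)|0x22=0x7A22
Completed: cp=U+7A22 (starts at byte 4)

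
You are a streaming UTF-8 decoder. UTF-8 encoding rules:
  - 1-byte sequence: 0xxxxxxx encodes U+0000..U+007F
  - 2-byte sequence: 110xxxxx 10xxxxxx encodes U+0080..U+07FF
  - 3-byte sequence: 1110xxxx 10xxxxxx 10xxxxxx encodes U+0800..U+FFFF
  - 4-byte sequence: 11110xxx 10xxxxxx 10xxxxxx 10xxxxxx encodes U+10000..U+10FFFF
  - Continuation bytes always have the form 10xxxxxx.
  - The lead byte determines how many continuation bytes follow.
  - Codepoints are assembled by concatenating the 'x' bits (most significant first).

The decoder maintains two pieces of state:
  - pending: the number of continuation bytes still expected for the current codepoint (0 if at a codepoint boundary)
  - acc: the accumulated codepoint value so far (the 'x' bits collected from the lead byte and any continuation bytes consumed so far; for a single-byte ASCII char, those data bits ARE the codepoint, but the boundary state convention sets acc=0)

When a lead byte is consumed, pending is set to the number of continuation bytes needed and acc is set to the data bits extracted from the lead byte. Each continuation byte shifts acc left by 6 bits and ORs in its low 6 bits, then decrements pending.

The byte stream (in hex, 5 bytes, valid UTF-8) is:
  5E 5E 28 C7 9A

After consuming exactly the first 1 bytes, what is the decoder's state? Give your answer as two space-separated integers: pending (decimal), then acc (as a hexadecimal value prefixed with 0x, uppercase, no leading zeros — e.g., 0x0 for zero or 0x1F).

Byte[0]=5E: 1-byte. pending=0, acc=0x0

Answer: 0 0x0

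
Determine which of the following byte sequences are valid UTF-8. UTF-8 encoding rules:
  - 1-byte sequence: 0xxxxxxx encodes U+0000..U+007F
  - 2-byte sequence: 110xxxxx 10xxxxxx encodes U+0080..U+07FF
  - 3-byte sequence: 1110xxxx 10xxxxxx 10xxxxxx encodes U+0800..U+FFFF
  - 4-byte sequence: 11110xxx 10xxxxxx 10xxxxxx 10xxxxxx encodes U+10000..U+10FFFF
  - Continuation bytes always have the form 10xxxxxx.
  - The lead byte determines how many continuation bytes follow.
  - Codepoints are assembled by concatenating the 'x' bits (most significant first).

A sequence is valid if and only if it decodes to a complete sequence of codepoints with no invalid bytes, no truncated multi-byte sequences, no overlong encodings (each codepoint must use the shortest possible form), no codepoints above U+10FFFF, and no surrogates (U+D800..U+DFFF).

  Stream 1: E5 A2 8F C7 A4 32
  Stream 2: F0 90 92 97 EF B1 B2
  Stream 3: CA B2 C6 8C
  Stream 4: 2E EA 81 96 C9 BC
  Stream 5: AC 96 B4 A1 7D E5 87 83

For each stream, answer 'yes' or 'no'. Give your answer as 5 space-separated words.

Stream 1: decodes cleanly. VALID
Stream 2: decodes cleanly. VALID
Stream 3: decodes cleanly. VALID
Stream 4: decodes cleanly. VALID
Stream 5: error at byte offset 0. INVALID

Answer: yes yes yes yes no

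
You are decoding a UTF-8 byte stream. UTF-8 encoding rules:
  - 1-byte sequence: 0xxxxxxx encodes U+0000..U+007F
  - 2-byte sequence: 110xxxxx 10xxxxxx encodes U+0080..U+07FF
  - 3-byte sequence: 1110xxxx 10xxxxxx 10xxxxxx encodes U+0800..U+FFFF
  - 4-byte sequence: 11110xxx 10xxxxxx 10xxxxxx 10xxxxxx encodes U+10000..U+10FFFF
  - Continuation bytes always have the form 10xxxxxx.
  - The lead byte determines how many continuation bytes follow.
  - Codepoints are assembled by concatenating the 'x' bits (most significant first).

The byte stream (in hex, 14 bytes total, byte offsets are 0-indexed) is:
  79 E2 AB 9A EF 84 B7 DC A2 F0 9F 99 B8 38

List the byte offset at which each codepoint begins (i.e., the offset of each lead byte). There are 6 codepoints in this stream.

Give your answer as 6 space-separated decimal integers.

Answer: 0 1 4 7 9 13

Derivation:
Byte[0]=79: 1-byte ASCII. cp=U+0079
Byte[1]=E2: 3-byte lead, need 2 cont bytes. acc=0x2
Byte[2]=AB: continuation. acc=(acc<<6)|0x2B=0xAB
Byte[3]=9A: continuation. acc=(acc<<6)|0x1A=0x2ADA
Completed: cp=U+2ADA (starts at byte 1)
Byte[4]=EF: 3-byte lead, need 2 cont bytes. acc=0xF
Byte[5]=84: continuation. acc=(acc<<6)|0x04=0x3C4
Byte[6]=B7: continuation. acc=(acc<<6)|0x37=0xF137
Completed: cp=U+F137 (starts at byte 4)
Byte[7]=DC: 2-byte lead, need 1 cont bytes. acc=0x1C
Byte[8]=A2: continuation. acc=(acc<<6)|0x22=0x722
Completed: cp=U+0722 (starts at byte 7)
Byte[9]=F0: 4-byte lead, need 3 cont bytes. acc=0x0
Byte[10]=9F: continuation. acc=(acc<<6)|0x1F=0x1F
Byte[11]=99: continuation. acc=(acc<<6)|0x19=0x7D9
Byte[12]=B8: continuation. acc=(acc<<6)|0x38=0x1F678
Completed: cp=U+1F678 (starts at byte 9)
Byte[13]=38: 1-byte ASCII. cp=U+0038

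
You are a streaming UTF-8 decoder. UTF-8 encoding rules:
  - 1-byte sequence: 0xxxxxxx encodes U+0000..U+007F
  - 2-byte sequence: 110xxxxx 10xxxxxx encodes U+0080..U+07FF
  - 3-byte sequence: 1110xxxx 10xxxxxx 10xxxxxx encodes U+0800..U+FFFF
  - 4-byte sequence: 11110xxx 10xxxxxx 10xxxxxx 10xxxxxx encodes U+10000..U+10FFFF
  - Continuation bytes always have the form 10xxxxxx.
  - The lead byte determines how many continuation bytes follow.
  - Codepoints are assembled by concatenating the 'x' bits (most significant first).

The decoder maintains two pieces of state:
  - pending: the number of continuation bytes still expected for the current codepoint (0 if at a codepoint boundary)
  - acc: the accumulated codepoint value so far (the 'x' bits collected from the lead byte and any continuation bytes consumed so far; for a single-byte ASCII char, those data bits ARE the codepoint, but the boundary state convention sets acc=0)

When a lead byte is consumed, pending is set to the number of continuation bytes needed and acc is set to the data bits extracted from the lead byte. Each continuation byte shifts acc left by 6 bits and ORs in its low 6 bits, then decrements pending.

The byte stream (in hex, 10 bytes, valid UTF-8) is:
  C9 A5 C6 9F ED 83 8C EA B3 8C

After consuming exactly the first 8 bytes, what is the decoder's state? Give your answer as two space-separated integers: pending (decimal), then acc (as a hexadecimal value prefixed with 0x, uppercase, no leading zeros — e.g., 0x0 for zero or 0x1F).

Answer: 2 0xA

Derivation:
Byte[0]=C9: 2-byte lead. pending=1, acc=0x9
Byte[1]=A5: continuation. acc=(acc<<6)|0x25=0x265, pending=0
Byte[2]=C6: 2-byte lead. pending=1, acc=0x6
Byte[3]=9F: continuation. acc=(acc<<6)|0x1F=0x19F, pending=0
Byte[4]=ED: 3-byte lead. pending=2, acc=0xD
Byte[5]=83: continuation. acc=(acc<<6)|0x03=0x343, pending=1
Byte[6]=8C: continuation. acc=(acc<<6)|0x0C=0xD0CC, pending=0
Byte[7]=EA: 3-byte lead. pending=2, acc=0xA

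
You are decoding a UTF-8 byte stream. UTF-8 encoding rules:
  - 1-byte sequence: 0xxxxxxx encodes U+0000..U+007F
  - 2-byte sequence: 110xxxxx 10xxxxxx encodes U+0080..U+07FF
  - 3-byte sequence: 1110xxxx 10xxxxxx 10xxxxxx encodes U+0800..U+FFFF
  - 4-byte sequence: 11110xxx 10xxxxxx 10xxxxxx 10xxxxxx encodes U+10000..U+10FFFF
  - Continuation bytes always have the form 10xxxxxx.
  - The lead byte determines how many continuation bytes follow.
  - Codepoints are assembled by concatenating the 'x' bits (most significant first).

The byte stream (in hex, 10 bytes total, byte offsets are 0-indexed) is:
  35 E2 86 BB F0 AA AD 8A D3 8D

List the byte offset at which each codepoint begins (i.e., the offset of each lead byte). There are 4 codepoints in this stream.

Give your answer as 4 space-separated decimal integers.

Byte[0]=35: 1-byte ASCII. cp=U+0035
Byte[1]=E2: 3-byte lead, need 2 cont bytes. acc=0x2
Byte[2]=86: continuation. acc=(acc<<6)|0x06=0x86
Byte[3]=BB: continuation. acc=(acc<<6)|0x3B=0x21BB
Completed: cp=U+21BB (starts at byte 1)
Byte[4]=F0: 4-byte lead, need 3 cont bytes. acc=0x0
Byte[5]=AA: continuation. acc=(acc<<6)|0x2A=0x2A
Byte[6]=AD: continuation. acc=(acc<<6)|0x2D=0xAAD
Byte[7]=8A: continuation. acc=(acc<<6)|0x0A=0x2AB4A
Completed: cp=U+2AB4A (starts at byte 4)
Byte[8]=D3: 2-byte lead, need 1 cont bytes. acc=0x13
Byte[9]=8D: continuation. acc=(acc<<6)|0x0D=0x4CD
Completed: cp=U+04CD (starts at byte 8)

Answer: 0 1 4 8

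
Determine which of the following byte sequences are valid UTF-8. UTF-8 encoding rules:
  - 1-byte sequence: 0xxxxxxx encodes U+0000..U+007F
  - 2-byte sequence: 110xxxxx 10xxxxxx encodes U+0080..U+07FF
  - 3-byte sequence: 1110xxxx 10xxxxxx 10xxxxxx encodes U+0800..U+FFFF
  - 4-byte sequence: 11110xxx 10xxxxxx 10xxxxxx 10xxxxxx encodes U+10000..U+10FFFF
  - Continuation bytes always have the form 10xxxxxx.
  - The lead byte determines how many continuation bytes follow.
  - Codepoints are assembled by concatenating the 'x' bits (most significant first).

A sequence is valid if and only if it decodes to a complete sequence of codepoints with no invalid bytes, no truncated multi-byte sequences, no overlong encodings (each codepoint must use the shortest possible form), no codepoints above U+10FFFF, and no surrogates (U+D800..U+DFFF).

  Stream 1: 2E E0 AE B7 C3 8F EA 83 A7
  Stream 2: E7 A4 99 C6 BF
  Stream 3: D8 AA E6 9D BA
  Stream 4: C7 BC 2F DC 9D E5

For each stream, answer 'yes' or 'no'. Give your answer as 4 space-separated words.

Stream 1: decodes cleanly. VALID
Stream 2: decodes cleanly. VALID
Stream 3: decodes cleanly. VALID
Stream 4: error at byte offset 6. INVALID

Answer: yes yes yes no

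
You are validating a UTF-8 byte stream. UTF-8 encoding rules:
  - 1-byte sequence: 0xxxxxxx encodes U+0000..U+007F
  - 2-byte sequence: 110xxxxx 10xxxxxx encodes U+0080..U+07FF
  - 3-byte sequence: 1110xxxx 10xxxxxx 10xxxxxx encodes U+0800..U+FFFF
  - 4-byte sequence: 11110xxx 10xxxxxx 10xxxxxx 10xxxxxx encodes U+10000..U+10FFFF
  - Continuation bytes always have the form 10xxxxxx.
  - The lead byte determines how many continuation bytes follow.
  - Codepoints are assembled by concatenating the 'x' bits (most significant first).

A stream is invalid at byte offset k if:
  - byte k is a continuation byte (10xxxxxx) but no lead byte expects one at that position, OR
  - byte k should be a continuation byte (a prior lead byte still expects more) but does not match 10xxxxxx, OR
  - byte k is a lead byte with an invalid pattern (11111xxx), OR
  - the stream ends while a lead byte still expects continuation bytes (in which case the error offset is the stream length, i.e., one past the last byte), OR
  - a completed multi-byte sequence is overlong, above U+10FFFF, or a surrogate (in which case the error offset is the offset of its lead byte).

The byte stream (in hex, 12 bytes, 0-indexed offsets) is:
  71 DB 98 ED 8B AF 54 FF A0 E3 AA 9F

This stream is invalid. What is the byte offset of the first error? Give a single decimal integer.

Answer: 7

Derivation:
Byte[0]=71: 1-byte ASCII. cp=U+0071
Byte[1]=DB: 2-byte lead, need 1 cont bytes. acc=0x1B
Byte[2]=98: continuation. acc=(acc<<6)|0x18=0x6D8
Completed: cp=U+06D8 (starts at byte 1)
Byte[3]=ED: 3-byte lead, need 2 cont bytes. acc=0xD
Byte[4]=8B: continuation. acc=(acc<<6)|0x0B=0x34B
Byte[5]=AF: continuation. acc=(acc<<6)|0x2F=0xD2EF
Completed: cp=U+D2EF (starts at byte 3)
Byte[6]=54: 1-byte ASCII. cp=U+0054
Byte[7]=FF: INVALID lead byte (not 0xxx/110x/1110/11110)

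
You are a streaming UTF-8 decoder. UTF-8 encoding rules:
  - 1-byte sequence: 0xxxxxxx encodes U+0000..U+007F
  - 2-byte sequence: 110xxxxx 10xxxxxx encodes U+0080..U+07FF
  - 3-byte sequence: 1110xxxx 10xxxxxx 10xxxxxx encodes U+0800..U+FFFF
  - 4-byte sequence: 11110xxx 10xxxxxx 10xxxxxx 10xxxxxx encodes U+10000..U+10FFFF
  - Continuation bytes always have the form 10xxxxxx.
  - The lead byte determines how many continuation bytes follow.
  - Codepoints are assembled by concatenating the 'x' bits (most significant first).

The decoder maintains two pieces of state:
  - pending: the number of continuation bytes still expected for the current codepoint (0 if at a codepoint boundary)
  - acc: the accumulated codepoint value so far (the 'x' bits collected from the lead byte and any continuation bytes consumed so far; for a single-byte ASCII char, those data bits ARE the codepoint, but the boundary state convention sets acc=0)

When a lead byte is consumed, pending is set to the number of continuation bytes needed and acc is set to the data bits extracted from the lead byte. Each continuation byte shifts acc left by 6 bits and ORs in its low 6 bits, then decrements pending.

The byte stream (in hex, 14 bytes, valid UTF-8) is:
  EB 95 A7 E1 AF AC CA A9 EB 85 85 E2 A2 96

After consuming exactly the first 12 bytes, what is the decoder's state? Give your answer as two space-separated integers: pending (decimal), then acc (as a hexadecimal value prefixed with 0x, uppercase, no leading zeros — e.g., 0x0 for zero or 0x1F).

Answer: 2 0x2

Derivation:
Byte[0]=EB: 3-byte lead. pending=2, acc=0xB
Byte[1]=95: continuation. acc=(acc<<6)|0x15=0x2D5, pending=1
Byte[2]=A7: continuation. acc=(acc<<6)|0x27=0xB567, pending=0
Byte[3]=E1: 3-byte lead. pending=2, acc=0x1
Byte[4]=AF: continuation. acc=(acc<<6)|0x2F=0x6F, pending=1
Byte[5]=AC: continuation. acc=(acc<<6)|0x2C=0x1BEC, pending=0
Byte[6]=CA: 2-byte lead. pending=1, acc=0xA
Byte[7]=A9: continuation. acc=(acc<<6)|0x29=0x2A9, pending=0
Byte[8]=EB: 3-byte lead. pending=2, acc=0xB
Byte[9]=85: continuation. acc=(acc<<6)|0x05=0x2C5, pending=1
Byte[10]=85: continuation. acc=(acc<<6)|0x05=0xB145, pending=0
Byte[11]=E2: 3-byte lead. pending=2, acc=0x2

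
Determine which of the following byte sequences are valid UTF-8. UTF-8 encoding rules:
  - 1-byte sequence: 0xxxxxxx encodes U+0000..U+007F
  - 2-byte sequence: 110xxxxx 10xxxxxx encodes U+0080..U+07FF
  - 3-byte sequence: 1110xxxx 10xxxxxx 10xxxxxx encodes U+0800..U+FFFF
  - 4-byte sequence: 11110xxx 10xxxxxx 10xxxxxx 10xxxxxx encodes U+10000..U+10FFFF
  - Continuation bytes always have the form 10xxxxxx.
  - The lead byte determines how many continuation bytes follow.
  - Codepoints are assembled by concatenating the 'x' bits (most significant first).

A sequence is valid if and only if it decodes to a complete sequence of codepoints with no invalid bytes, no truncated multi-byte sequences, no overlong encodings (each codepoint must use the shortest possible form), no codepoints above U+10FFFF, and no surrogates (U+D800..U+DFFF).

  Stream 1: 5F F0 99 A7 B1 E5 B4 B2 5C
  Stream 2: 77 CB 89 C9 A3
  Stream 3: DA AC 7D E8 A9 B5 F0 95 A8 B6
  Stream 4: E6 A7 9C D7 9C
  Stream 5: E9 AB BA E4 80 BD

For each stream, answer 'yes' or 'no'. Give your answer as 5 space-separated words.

Answer: yes yes yes yes yes

Derivation:
Stream 1: decodes cleanly. VALID
Stream 2: decodes cleanly. VALID
Stream 3: decodes cleanly. VALID
Stream 4: decodes cleanly. VALID
Stream 5: decodes cleanly. VALID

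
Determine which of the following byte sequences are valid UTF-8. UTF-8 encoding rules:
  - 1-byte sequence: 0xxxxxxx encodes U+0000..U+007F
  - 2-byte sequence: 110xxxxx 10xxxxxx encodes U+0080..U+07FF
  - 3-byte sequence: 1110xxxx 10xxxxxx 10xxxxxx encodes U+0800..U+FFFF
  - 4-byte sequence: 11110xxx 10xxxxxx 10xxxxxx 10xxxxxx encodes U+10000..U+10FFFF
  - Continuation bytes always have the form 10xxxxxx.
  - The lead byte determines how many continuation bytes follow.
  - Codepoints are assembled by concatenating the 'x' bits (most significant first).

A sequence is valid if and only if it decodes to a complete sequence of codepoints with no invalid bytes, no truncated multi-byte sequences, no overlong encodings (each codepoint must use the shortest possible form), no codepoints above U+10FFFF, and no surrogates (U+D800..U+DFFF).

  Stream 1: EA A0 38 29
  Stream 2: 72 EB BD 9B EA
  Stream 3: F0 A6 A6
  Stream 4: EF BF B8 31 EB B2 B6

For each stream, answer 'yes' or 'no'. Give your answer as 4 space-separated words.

Answer: no no no yes

Derivation:
Stream 1: error at byte offset 2. INVALID
Stream 2: error at byte offset 5. INVALID
Stream 3: error at byte offset 3. INVALID
Stream 4: decodes cleanly. VALID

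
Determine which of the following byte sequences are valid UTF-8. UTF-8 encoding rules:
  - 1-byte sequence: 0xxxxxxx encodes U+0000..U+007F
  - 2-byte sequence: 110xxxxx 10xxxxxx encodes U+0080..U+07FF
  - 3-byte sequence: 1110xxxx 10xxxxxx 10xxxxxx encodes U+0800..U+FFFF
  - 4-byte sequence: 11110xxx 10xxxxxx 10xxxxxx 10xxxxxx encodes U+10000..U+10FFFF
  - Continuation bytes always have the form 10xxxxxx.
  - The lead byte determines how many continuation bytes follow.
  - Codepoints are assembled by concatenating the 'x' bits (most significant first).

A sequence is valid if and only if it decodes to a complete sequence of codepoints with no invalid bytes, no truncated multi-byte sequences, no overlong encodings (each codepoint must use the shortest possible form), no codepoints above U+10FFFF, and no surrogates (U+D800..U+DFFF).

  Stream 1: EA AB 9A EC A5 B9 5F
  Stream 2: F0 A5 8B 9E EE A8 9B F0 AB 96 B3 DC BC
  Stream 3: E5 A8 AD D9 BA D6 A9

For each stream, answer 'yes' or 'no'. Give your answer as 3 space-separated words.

Stream 1: decodes cleanly. VALID
Stream 2: decodes cleanly. VALID
Stream 3: decodes cleanly. VALID

Answer: yes yes yes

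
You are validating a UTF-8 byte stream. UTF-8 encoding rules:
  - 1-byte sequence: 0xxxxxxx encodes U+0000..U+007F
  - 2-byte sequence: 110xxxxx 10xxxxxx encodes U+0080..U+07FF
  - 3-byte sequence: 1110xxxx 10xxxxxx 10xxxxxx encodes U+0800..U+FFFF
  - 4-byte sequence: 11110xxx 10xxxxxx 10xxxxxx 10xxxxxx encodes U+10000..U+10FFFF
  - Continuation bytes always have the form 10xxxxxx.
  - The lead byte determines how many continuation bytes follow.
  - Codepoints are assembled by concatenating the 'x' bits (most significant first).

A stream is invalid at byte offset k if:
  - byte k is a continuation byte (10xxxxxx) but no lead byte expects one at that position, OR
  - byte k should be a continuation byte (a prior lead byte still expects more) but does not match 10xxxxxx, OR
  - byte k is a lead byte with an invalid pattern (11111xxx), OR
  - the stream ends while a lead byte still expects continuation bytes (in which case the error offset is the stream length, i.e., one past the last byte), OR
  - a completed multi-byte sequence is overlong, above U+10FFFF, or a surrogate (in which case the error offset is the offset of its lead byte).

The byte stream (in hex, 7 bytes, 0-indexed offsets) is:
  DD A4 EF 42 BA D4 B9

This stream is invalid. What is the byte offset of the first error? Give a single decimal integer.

Answer: 3

Derivation:
Byte[0]=DD: 2-byte lead, need 1 cont bytes. acc=0x1D
Byte[1]=A4: continuation. acc=(acc<<6)|0x24=0x764
Completed: cp=U+0764 (starts at byte 0)
Byte[2]=EF: 3-byte lead, need 2 cont bytes. acc=0xF
Byte[3]=42: expected 10xxxxxx continuation. INVALID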